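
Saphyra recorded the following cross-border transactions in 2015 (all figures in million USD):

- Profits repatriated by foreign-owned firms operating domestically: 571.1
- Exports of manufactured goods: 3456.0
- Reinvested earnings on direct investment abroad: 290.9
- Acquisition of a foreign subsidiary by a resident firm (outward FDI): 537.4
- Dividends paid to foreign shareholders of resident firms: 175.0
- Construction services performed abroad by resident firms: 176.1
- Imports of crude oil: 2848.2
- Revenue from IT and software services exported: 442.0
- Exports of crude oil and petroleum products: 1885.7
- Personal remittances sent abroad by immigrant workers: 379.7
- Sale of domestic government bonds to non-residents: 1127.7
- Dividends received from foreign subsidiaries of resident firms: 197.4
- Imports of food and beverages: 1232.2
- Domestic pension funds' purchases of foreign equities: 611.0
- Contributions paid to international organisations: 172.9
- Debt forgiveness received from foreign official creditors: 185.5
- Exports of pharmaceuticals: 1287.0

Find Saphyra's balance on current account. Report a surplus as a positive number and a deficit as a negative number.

Goods: -2848.2 - 1232.2 + 1885.7 + 3456.0 + 1287.0 = 2548.3
Services: 176.1 + 442.0 = 618.1
Primary income: 197.4 - 571.1 - 175.0 + 290.9 = -257.8
Secondary income: -379.7 - 172.9 = -552.6
Current account = 2548.3 + 618.1 + (-257.8) + (-552.6) = 2356.0
(Excluded from the current account — financial account: acquisition of a foreign subsidiary by a resident firm (outward FDI) 537.4, sale of domestic government bonds to non-residents 1127.7, domestic pension funds' purchases of foreign equities 611.0; capital account: debt forgiveness received from foreign official creditors 185.5.)

2356.0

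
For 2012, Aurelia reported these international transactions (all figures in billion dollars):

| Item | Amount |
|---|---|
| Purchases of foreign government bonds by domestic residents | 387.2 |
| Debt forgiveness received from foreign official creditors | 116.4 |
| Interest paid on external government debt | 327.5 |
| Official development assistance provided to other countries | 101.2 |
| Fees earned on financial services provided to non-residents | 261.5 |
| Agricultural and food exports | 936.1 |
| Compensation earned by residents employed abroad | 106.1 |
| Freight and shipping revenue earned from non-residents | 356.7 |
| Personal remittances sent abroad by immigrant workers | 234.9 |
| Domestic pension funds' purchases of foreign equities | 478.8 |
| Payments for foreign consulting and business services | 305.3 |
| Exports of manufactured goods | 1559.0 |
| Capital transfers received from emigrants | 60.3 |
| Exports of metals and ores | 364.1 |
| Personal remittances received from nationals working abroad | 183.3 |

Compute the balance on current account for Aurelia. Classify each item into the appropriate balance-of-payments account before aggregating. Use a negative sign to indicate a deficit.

Goods: 364.1 + 936.1 + 1559.0 = 2859.2
Services: -305.3 + 261.5 + 356.7 = 312.9
Primary income: 106.1 - 327.5 = -221.4
Secondary income: 183.3 - 101.2 - 234.9 = -152.8
Current account = 2859.2 + 312.9 + (-221.4) + (-152.8) = 2797.9
(Excluded from the current account — financial account: purchases of foreign government bonds by domestic residents 387.2, domestic pension funds' purchases of foreign equities 478.8; capital account: debt forgiveness received from foreign official creditors 116.4, capital transfers received from emigrants 60.3.)

2797.9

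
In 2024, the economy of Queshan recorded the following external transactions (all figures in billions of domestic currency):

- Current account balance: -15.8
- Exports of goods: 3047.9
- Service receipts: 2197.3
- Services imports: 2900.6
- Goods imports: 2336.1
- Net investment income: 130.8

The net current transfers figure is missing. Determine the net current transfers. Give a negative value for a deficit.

Current account = goods balance + services balance + net primary income + net secondary income
Sum of the known components = 139.3
Net current transfers = CA - (known components) = -15.8 - 139.3 = -155.1

-155.1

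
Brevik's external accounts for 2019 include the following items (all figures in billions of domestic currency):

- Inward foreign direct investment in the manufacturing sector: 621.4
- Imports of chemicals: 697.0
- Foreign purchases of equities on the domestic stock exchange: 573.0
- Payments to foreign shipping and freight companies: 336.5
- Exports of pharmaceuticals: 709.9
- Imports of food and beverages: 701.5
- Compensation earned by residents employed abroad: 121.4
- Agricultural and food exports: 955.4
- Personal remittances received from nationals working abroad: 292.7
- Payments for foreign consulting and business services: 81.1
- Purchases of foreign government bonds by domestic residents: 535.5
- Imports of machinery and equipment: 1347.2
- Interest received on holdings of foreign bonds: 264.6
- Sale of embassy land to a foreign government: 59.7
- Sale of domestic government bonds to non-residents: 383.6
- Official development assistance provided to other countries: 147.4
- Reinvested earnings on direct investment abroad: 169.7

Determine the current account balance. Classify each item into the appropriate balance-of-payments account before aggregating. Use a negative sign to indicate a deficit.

-797.0

Goods: -701.5 - 1347.2 + 955.4 + 709.9 - 697.0 = -1080.4
Services: -81.1 - 336.5 = -417.6
Primary income: 169.7 + 121.4 + 264.6 = 555.7
Secondary income: -147.4 + 292.7 = 145.3
Current account = (-1080.4) + (-417.6) + 555.7 + 145.3 = -797.0
(Excluded from the current account — financial account: inward foreign direct investment in the manufacturing sector 621.4, foreign purchases of equities on the domestic stock exchange 573.0, purchases of foreign government bonds by domestic residents 535.5, sale of domestic government bonds to non-residents 383.6; capital account: sale of embassy land to a foreign government 59.7.)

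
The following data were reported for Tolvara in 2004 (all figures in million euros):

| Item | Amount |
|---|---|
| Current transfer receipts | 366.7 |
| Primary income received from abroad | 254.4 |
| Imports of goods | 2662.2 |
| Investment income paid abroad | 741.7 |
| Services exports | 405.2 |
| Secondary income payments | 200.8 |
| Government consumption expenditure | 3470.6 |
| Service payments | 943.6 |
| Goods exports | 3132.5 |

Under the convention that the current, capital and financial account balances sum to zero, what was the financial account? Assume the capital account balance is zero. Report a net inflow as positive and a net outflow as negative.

Goods balance = 3132.5 - 2662.2 = 470.3
Services balance = 405.2 - 943.6 = -538.4
Trade balance (goods + services) = 470.3 + (-538.4) = -68.1
Net primary income = 254.4 - 741.7 = -487.3
Net secondary income = 366.7 - 200.8 = 165.9
Current account = -68.1 + (-487.3) + 165.9 = -389.5
Financial account = -(-389.5) = 389.5

389.5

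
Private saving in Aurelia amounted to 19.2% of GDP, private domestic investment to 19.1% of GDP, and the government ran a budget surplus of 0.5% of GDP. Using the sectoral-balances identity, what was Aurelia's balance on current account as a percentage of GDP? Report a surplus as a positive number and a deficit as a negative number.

0.6

By the sectoral-balances identity, CA = (S_private - I) + (T - G).
Private balance = 19.2 - 19.1 = 0.1
Government balance (T - G) = 0.5
CA = 0.1 + 0.5 = 0.6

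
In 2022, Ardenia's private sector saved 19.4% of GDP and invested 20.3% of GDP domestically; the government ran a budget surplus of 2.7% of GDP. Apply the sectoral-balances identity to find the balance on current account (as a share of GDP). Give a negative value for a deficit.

By the sectoral-balances identity, CA = (S_private - I) + (T - G).
Private balance = 19.4 - 20.3 = -0.9
Government balance (T - G) = 2.7
CA = -0.9 + 2.7 = 1.8

1.8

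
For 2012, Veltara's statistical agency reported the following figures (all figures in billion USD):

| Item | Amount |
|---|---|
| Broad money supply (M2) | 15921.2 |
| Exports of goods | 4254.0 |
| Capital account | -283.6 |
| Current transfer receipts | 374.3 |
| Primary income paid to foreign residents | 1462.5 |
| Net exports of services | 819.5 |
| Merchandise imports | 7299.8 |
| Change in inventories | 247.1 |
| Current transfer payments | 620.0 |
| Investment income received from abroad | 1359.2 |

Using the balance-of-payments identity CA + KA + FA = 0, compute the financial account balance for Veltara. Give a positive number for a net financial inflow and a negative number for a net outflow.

Goods balance = 4254.0 - 7299.8 = -3045.8
Services balance = 819.5
Trade balance (goods + services) = -3045.8 + 819.5 = -2226.3
Net primary income = 1359.2 - 1462.5 = -103.3
Net secondary income = 374.3 - 620.0 = -245.7
Current account = -2226.3 + (-103.3) + (-245.7) = -2575.3
Financial account = -(-2575.3 + (-283.6)) = 2858.9

2858.9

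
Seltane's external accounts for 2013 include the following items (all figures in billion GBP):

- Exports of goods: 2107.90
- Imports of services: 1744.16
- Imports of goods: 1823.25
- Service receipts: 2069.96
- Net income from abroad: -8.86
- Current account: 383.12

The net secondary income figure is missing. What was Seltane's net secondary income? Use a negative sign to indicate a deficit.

-218.47

Current account = goods balance + services balance + net primary income + net secondary income
Sum of the known components = 601.59
Net secondary income = CA - (known components) = 383.12 - 601.59 = -218.47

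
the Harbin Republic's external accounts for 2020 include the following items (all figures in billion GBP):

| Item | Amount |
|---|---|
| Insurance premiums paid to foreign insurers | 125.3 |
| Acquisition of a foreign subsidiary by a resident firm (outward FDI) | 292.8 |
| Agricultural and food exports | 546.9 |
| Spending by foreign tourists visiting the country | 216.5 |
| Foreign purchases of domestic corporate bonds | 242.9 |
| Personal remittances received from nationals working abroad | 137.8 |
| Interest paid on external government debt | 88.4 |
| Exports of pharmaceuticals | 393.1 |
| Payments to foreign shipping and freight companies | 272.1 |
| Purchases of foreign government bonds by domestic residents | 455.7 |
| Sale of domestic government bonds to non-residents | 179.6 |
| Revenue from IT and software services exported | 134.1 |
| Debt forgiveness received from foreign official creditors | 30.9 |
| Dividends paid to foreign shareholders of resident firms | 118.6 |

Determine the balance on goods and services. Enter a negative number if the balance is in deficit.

Goods: 546.9 + 393.1 = 940.0
Services: -272.1 - 125.3 + 134.1 + 216.5 = -46.8
Trade balance = 940.0 + (-46.8) = 893.2
(Excluded from the trade balance — financial account: acquisition of a foreign subsidiary by a resident firm (outward FDI) 292.8, foreign purchases of domestic corporate bonds 242.9, purchases of foreign government bonds by domestic residents 455.7, sale of domestic government bonds to non-residents 179.6; secondary income: personal remittances received from nationals working abroad 137.8; primary income: interest paid on external government debt 88.4, dividends paid to foreign shareholders of resident firms 118.6; capital account: debt forgiveness received from foreign official creditors 30.9.)

893.2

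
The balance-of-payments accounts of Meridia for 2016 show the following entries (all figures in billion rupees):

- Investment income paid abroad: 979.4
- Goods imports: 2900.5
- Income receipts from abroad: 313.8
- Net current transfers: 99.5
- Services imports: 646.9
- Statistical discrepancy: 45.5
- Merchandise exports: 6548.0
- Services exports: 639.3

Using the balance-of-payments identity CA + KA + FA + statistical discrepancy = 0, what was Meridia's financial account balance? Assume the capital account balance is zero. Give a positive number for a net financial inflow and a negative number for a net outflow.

-3119.3

Goods balance = 6548.0 - 2900.5 = 3647.5
Services balance = 639.3 - 646.9 = -7.6
Trade balance (goods + services) = 3647.5 + (-7.6) = 3639.9
Net primary income = 313.8 - 979.4 = -665.6
Net secondary income = 99.5
Current account = 3639.9 + (-665.6) + 99.5 = 3073.8
Financial account = -(3073.8 + 45.5) = -3119.3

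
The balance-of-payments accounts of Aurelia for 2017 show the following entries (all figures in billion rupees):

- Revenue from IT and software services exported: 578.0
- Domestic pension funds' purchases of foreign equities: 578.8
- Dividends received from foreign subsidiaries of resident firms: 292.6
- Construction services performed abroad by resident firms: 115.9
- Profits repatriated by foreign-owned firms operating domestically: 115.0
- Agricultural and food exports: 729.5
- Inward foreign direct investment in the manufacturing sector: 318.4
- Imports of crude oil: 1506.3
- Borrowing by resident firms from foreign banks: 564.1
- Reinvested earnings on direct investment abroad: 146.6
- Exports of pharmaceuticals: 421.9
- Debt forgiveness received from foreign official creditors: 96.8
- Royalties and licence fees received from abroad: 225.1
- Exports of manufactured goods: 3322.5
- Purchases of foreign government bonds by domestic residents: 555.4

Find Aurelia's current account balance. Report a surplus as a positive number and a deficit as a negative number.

4210.8

Goods: -1506.3 + 421.9 + 729.5 + 3322.5 = 2967.6
Services: 225.1 + 578.0 + 115.9 = 919.0
Primary income: 292.6 + 146.6 - 115.0 = 324.2
Current account = 2967.6 + 919.0 + 324.2 = 4210.8
(Excluded from the current account — financial account: domestic pension funds' purchases of foreign equities 578.8, inward foreign direct investment in the manufacturing sector 318.4, borrowing by resident firms from foreign banks 564.1, purchases of foreign government bonds by domestic residents 555.4; capital account: debt forgiveness received from foreign official creditors 96.8.)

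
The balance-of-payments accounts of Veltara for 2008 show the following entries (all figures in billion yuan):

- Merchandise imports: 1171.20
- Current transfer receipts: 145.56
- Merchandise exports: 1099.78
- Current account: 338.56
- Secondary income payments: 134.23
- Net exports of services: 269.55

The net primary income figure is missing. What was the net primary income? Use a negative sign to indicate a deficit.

Current account = goods balance + services balance + net primary income + net secondary income
Sum of the known components = 209.46
Net primary income = CA - (known components) = 338.56 - 209.46 = 129.10

129.10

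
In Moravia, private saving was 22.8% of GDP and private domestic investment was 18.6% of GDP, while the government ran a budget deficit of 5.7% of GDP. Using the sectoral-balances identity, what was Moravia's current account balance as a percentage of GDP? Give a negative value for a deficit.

By the sectoral-balances identity, CA = (S_private - I) + (T - G).
Private balance = 22.8 - 18.6 = 4.2
Government balance (T - G) = -5.7
CA = 4.2 + (-5.7) = -1.5

-1.5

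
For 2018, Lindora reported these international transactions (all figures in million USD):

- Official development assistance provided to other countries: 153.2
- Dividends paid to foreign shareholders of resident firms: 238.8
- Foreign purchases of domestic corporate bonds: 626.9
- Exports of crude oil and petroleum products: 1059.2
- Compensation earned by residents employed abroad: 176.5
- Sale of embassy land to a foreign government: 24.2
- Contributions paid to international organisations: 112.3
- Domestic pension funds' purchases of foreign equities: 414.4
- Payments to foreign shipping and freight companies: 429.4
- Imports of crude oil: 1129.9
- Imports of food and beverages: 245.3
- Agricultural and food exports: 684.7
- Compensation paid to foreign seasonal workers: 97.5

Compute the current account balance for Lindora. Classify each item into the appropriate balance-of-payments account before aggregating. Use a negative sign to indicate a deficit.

-486.0

Goods: 684.7 - 1129.9 + 1059.2 - 245.3 = 368.7
Services: -429.4
Primary income: 176.5 - 97.5 - 238.8 = -159.8
Secondary income: -153.2 - 112.3 = -265.5
Current account = 368.7 + (-429.4) + (-159.8) + (-265.5) = -486.0
(Excluded from the current account — financial account: foreign purchases of domestic corporate bonds 626.9, domestic pension funds' purchases of foreign equities 414.4; capital account: sale of embassy land to a foreign government 24.2.)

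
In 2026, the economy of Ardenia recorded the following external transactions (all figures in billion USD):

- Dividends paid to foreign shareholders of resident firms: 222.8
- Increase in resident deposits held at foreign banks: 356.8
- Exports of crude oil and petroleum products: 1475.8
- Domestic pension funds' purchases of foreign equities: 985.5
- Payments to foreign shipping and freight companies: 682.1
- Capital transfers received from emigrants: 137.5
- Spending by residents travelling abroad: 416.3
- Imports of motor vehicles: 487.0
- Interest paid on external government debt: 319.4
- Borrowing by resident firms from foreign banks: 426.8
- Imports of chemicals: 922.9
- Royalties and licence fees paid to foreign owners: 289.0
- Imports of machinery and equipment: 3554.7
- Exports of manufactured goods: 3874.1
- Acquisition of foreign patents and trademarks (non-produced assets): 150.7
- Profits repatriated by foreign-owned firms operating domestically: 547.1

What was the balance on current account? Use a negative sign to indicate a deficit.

-2091.4

Goods: 1475.8 - 3554.7 - 487.0 - 922.9 + 3874.1 = 385.3
Services: -289.0 - 682.1 - 416.3 = -1387.4
Primary income: -319.4 - 222.8 - 547.1 = -1089.3
Current account = 385.3 + (-1387.4) + (-1089.3) = -2091.4
(Excluded from the current account — financial account: increase in resident deposits held at foreign banks 356.8, domestic pension funds' purchases of foreign equities 985.5, borrowing by resident firms from foreign banks 426.8; capital account: capital transfers received from emigrants 137.5, acquisition of foreign patents and trademarks (non-produced assets) 150.7.)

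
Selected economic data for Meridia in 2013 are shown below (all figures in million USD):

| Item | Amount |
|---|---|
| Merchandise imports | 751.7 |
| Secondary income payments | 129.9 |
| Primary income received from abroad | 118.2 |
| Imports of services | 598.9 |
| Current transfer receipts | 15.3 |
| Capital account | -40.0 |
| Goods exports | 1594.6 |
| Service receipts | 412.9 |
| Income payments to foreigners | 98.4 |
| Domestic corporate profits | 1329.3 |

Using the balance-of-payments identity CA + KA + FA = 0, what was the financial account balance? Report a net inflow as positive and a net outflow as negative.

-522.1

Goods balance = 1594.6 - 751.7 = 842.9
Services balance = 412.9 - 598.9 = -186.0
Trade balance (goods + services) = 842.9 + (-186.0) = 656.9
Net primary income = 118.2 - 98.4 = 19.8
Net secondary income = 15.3 - 129.9 = -114.6
Current account = 656.9 + 19.8 + (-114.6) = 562.1
Financial account = -(562.1 + (-40.0)) = -522.1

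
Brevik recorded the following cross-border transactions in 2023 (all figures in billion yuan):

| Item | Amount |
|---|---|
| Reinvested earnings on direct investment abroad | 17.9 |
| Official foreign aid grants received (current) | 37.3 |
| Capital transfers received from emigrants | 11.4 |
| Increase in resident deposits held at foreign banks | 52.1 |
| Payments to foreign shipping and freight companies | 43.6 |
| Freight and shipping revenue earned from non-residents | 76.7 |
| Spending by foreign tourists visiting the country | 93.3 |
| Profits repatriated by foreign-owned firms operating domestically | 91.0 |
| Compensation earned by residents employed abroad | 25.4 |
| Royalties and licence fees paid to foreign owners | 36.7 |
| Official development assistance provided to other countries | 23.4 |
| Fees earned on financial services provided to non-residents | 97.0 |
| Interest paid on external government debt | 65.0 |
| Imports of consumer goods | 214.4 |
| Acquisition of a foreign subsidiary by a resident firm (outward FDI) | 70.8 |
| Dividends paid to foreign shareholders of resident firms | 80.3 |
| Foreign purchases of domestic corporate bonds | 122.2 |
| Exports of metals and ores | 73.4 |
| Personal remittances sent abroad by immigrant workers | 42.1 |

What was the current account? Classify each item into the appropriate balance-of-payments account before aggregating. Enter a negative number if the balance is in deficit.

-175.5

Goods: -214.4 + 73.4 = -141.0
Services: -36.7 + 93.3 + 76.7 - 43.6 + 97.0 = 186.7
Primary income: -80.3 - 91.0 - 65.0 + 17.9 + 25.4 = -193.0
Secondary income: 37.3 - 42.1 - 23.4 = -28.2
Current account = (-141.0) + 186.7 + (-193.0) + (-28.2) = -175.5
(Excluded from the current account — capital account: capital transfers received from emigrants 11.4; financial account: increase in resident deposits held at foreign banks 52.1, acquisition of a foreign subsidiary by a resident firm (outward FDI) 70.8, foreign purchases of domestic corporate bonds 122.2.)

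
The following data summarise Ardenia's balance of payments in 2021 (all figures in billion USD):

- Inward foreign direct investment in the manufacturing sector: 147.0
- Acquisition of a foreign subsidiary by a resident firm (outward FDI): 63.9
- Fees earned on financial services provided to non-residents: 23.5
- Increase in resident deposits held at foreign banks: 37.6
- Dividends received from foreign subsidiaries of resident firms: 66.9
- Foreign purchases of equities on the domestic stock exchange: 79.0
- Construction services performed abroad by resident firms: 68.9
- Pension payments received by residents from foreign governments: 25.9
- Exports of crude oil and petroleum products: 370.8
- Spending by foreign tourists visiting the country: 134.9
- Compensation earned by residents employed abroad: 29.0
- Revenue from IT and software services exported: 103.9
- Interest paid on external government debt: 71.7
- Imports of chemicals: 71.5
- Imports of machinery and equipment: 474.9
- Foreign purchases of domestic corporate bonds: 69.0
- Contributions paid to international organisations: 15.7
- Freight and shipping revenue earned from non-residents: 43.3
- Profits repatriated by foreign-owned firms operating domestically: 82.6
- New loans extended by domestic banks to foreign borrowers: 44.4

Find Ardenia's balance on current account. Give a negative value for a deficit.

Goods: -474.9 + 370.8 - 71.5 = -175.6
Services: 43.3 + 103.9 + 134.9 + 68.9 + 23.5 = 374.5
Primary income: -82.6 + 66.9 - 71.7 + 29.0 = -58.4
Secondary income: 25.9 - 15.7 = 10.2
Current account = (-175.6) + 374.5 + (-58.4) + 10.2 = 150.7
(Excluded from the current account — financial account: inward foreign direct investment in the manufacturing sector 147.0, acquisition of a foreign subsidiary by a resident firm (outward FDI) 63.9, increase in resident deposits held at foreign banks 37.6, foreign purchases of equities on the domestic stock exchange 79.0, foreign purchases of domestic corporate bonds 69.0, new loans extended by domestic banks to foreign borrowers 44.4.)

150.7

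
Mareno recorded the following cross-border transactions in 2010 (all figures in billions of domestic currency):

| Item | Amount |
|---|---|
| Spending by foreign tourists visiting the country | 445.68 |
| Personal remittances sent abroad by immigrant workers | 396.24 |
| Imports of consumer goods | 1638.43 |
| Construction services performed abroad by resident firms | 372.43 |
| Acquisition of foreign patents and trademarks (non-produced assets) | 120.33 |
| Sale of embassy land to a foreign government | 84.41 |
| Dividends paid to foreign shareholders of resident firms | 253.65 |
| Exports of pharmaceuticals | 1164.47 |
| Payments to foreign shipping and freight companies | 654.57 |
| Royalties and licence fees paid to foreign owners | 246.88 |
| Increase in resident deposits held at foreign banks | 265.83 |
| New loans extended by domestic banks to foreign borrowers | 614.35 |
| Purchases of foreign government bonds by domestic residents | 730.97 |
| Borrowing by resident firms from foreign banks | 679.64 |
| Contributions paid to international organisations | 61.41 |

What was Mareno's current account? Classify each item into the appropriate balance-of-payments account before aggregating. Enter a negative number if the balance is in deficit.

Goods: 1164.47 - 1638.43 = -473.96
Services: -654.57 + 372.43 + 445.68 - 246.88 = -83.34
Primary income: -253.65
Secondary income: -396.24 - 61.41 = -457.65
Current account = (-473.96) + (-83.34) + (-253.65) + (-457.65) = -1268.60
(Excluded from the current account — capital account: acquisition of foreign patents and trademarks (non-produced assets) 120.33, sale of embassy land to a foreign government 84.41; financial account: increase in resident deposits held at foreign banks 265.83, new loans extended by domestic banks to foreign borrowers 614.35, purchases of foreign government bonds by domestic residents 730.97, borrowing by resident firms from foreign banks 679.64.)

-1268.60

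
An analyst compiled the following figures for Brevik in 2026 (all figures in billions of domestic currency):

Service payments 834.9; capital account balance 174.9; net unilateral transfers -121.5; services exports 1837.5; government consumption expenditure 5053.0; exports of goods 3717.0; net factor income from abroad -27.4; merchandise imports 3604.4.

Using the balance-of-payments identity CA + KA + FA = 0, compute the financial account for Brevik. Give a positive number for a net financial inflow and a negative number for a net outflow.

Goods balance = 3717.0 - 3604.4 = 112.6
Services balance = 1837.5 - 834.9 = 1002.6
Trade balance (goods + services) = 112.6 + 1002.6 = 1115.2
Net primary income = -27.4
Net secondary income = -121.5
Current account = 1115.2 + (-27.4) + (-121.5) = 966.3
Financial account = -(966.3 + 174.9) = -1141.2

-1141.2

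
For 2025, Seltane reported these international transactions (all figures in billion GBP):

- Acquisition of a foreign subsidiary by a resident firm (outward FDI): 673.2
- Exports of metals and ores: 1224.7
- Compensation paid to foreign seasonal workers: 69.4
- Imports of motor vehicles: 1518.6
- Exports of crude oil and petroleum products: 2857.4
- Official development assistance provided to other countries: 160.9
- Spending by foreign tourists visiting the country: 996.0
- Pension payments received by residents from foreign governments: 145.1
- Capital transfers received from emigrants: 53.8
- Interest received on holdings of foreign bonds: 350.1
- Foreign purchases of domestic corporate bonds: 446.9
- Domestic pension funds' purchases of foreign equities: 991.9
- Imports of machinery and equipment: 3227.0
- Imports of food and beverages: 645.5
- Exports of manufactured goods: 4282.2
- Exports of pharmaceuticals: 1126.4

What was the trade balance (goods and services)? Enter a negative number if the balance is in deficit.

5095.6

Goods: -3227.0 + 1126.4 + 4282.2 - 645.5 + 1224.7 + 2857.4 - 1518.6 = 4099.6
Services: 996.0
Trade balance = 4099.6 + 996.0 = 5095.6
(Excluded from the trade balance — financial account: acquisition of a foreign subsidiary by a resident firm (outward FDI) 673.2, foreign purchases of domestic corporate bonds 446.9, domestic pension funds' purchases of foreign equities 991.9; primary income: compensation paid to foreign seasonal workers 69.4, interest received on holdings of foreign bonds 350.1; secondary income: official development assistance provided to other countries 160.9, pension payments received by residents from foreign governments 145.1; capital account: capital transfers received from emigrants 53.8.)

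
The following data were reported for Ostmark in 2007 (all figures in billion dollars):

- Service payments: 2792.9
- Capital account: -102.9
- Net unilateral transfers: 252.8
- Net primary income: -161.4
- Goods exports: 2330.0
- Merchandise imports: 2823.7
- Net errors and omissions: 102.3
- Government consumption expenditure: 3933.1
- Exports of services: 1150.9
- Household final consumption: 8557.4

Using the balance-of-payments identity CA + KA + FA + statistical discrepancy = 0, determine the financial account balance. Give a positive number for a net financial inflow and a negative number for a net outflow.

2044.9

Goods balance = 2330.0 - 2823.7 = -493.7
Services balance = 1150.9 - 2792.9 = -1642.0
Trade balance (goods + services) = -493.7 + (-1642.0) = -2135.7
Net primary income = -161.4
Net secondary income = 252.8
Current account = -2135.7 + (-161.4) + 252.8 = -2044.3
Financial account = -(-2044.3 + (-102.9) + 102.3) = 2044.9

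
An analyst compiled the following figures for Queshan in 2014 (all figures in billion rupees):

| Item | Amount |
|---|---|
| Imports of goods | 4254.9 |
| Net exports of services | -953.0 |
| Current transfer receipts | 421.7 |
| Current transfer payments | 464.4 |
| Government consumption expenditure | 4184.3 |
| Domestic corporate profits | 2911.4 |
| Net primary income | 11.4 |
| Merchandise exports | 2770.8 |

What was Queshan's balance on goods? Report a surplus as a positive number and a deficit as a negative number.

-1484.1

Goods balance = 2770.8 - 4254.9 = -1484.1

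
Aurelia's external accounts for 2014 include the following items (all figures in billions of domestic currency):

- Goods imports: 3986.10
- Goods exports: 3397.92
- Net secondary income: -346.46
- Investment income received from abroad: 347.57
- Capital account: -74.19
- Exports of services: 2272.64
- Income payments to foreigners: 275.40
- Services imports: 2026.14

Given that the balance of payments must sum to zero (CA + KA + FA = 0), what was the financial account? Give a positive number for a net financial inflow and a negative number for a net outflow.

690.16

Goods balance = 3397.92 - 3986.10 = -588.18
Services balance = 2272.64 - 2026.14 = 246.50
Trade balance (goods + services) = -588.18 + 246.50 = -341.68
Net primary income = 347.57 - 275.40 = 72.17
Net secondary income = -346.46
Current account = -341.68 + 72.17 + (-346.46) = -615.97
Financial account = -(-615.97 + (-74.19)) = 690.16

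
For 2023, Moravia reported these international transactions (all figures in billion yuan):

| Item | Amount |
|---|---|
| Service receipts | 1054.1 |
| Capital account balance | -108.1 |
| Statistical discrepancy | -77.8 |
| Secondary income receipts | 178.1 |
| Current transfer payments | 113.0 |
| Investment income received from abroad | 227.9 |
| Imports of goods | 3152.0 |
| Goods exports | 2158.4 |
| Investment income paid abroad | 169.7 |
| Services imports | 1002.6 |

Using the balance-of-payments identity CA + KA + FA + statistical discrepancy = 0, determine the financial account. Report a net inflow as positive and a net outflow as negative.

Goods balance = 2158.4 - 3152.0 = -993.6
Services balance = 1054.1 - 1002.6 = 51.5
Trade balance (goods + services) = -993.6 + 51.5 = -942.1
Net primary income = 227.9 - 169.7 = 58.2
Net secondary income = 178.1 - 113.0 = 65.1
Current account = -942.1 + 58.2 + 65.1 = -818.8
Financial account = -(-818.8 + (-108.1) + (-77.8)) = 1004.7

1004.7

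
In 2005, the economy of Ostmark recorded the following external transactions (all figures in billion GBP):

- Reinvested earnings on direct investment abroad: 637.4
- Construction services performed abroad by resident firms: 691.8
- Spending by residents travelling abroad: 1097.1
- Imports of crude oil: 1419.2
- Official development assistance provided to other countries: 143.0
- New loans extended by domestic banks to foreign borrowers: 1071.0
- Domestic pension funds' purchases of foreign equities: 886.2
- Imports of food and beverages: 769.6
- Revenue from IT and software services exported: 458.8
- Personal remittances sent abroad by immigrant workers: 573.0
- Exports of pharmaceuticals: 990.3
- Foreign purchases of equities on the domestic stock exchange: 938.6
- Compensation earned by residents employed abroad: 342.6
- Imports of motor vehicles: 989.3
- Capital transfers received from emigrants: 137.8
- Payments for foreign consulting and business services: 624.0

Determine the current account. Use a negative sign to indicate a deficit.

Goods: -989.3 - 1419.2 - 769.6 + 990.3 = -2187.8
Services: 691.8 - 1097.1 - 624.0 + 458.8 = -570.5
Primary income: 342.6 + 637.4 = 980.0
Secondary income: -573.0 - 143.0 = -716.0
Current account = (-2187.8) + (-570.5) + 980.0 + (-716.0) = -2494.3
(Excluded from the current account — financial account: new loans extended by domestic banks to foreign borrowers 1071.0, domestic pension funds' purchases of foreign equities 886.2, foreign purchases of equities on the domestic stock exchange 938.6; capital account: capital transfers received from emigrants 137.8.)

-2494.3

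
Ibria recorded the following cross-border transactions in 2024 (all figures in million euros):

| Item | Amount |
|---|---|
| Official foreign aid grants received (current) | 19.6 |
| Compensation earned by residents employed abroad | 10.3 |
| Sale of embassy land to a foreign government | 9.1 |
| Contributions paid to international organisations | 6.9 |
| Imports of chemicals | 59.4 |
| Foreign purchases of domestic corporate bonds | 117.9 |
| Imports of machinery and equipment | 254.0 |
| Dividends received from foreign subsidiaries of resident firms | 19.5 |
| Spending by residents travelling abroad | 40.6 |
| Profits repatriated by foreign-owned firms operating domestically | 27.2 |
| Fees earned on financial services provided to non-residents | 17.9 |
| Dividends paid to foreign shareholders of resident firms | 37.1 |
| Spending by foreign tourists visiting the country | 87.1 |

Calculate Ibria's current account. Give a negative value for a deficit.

-270.8

Goods: -254.0 - 59.4 = -313.4
Services: 87.1 + 17.9 - 40.6 = 64.4
Primary income: 10.3 - 37.1 + 19.5 - 27.2 = -34.5
Secondary income: -6.9 + 19.6 = 12.7
Current account = (-313.4) + 64.4 + (-34.5) + 12.7 = -270.8
(Excluded from the current account — capital account: sale of embassy land to a foreign government 9.1; financial account: foreign purchases of domestic corporate bonds 117.9.)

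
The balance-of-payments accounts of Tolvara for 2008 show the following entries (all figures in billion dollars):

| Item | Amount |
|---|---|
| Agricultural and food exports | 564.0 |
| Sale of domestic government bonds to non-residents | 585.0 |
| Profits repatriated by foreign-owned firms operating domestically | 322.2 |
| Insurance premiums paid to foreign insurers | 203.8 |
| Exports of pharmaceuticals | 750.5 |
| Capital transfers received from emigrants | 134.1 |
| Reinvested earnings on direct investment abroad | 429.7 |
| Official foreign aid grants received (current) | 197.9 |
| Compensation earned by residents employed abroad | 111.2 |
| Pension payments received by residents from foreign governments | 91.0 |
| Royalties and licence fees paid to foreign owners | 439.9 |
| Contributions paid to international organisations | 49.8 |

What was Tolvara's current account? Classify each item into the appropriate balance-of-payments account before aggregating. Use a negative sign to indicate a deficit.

Goods: 750.5 + 564.0 = 1314.5
Services: -439.9 - 203.8 = -643.7
Primary income: -322.2 + 111.2 + 429.7 = 218.7
Secondary income: 91.0 - 49.8 + 197.9 = 239.1
Current account = 1314.5 + (-643.7) + 218.7 + 239.1 = 1128.6
(Excluded from the current account — financial account: sale of domestic government bonds to non-residents 585.0; capital account: capital transfers received from emigrants 134.1.)

1128.6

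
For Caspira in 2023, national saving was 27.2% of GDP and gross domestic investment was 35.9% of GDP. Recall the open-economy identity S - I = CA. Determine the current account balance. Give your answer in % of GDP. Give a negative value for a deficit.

-8.7

CA = S - I = 27.2 - 35.9 = -8.7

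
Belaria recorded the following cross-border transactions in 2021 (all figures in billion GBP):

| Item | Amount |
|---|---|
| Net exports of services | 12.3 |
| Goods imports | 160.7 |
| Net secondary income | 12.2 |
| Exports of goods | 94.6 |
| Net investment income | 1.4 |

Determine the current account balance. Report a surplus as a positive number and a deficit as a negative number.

Goods balance = 94.6 - 160.7 = -66.1
Services balance = 12.3
Trade balance (goods + services) = -66.1 + 12.3 = -53.8
Net primary income = 1.4
Net secondary income = 12.2
Current account = -53.8 + 1.4 + 12.2 = -40.2

-40.2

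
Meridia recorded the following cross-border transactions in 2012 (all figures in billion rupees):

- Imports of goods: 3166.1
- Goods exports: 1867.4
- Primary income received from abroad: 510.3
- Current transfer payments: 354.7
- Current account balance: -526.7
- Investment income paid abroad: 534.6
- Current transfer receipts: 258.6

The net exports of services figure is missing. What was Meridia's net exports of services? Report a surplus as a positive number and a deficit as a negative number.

Current account = goods balance + services balance + net primary income + net secondary income
Sum of the known components = -1419.1
Net exports of services = CA - (known components) = -526.7 - (-1419.1) = 892.4

892.4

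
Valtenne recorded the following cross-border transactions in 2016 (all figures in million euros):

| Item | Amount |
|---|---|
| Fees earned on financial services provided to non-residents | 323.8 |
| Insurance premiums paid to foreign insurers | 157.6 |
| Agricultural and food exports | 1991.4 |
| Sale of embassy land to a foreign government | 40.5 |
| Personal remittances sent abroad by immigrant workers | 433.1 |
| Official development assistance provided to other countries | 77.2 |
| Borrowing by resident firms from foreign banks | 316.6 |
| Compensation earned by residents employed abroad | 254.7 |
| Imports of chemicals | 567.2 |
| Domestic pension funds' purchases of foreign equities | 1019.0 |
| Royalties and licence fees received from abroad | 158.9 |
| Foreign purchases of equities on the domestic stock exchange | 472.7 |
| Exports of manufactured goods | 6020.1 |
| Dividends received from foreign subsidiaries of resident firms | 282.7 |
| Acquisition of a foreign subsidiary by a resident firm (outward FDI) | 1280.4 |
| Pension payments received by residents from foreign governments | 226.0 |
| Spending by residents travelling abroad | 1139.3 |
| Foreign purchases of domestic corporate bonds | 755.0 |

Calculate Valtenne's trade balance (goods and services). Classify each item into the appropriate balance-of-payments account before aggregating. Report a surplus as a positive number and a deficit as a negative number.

Goods: 1991.4 + 6020.1 - 567.2 = 7444.3
Services: 158.9 - 157.6 - 1139.3 + 323.8 = -814.2
Trade balance = 7444.3 + (-814.2) = 6630.1
(Excluded from the trade balance — capital account: sale of embassy land to a foreign government 40.5; secondary income: personal remittances sent abroad by immigrant workers 433.1, official development assistance provided to other countries 77.2, pension payments received by residents from foreign governments 226.0; financial account: borrowing by resident firms from foreign banks 316.6, domestic pension funds' purchases of foreign equities 1019.0, foreign purchases of equities on the domestic stock exchange 472.7, acquisition of a foreign subsidiary by a resident firm (outward FDI) 1280.4, foreign purchases of domestic corporate bonds 755.0; primary income: compensation earned by residents employed abroad 254.7, dividends received from foreign subsidiaries of resident firms 282.7.)

6630.1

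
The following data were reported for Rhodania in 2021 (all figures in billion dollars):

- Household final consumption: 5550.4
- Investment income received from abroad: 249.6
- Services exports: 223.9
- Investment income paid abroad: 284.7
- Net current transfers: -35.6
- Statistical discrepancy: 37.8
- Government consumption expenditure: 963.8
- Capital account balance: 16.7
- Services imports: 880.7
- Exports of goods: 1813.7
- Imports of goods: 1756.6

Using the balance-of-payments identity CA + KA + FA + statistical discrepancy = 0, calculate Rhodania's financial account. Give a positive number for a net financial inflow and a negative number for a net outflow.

615.9

Goods balance = 1813.7 - 1756.6 = 57.1
Services balance = 223.9 - 880.7 = -656.8
Trade balance (goods + services) = 57.1 + (-656.8) = -599.7
Net primary income = 249.6 - 284.7 = -35.1
Net secondary income = -35.6
Current account = -599.7 + (-35.1) + (-35.6) = -670.4
Financial account = -(-670.4 + 16.7 + 37.8) = 615.9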